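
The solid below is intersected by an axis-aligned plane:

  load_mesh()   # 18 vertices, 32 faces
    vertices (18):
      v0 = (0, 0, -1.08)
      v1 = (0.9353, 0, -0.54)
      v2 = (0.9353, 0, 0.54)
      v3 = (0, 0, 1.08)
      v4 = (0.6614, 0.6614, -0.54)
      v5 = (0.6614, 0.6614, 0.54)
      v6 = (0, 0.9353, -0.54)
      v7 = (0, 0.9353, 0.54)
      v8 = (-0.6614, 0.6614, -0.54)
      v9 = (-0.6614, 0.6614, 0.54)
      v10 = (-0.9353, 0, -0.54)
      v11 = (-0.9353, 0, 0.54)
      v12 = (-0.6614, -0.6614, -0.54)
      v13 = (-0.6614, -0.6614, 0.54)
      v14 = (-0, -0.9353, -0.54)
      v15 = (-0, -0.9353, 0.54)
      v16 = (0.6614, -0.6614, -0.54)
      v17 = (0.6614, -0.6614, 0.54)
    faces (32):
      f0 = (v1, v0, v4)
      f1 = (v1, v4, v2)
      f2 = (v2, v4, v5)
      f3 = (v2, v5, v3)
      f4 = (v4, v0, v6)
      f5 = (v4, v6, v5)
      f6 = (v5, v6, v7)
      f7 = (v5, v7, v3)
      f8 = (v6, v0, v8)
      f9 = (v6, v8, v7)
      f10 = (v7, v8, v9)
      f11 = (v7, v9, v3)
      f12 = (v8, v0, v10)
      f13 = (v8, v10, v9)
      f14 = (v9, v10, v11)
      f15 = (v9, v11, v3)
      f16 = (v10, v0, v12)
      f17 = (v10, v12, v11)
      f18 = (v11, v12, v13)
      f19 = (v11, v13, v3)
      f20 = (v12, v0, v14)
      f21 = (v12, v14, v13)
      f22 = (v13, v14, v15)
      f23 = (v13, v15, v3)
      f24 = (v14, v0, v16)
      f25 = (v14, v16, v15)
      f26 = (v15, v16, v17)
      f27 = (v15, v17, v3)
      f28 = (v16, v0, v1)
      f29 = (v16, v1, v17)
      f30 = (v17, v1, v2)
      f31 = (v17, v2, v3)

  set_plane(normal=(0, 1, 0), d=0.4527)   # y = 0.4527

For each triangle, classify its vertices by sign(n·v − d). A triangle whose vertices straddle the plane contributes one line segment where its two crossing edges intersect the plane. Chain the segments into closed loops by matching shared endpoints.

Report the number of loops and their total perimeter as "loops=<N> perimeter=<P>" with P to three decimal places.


Straddling triangles (12 of 32):
  (v1,v0,v4) [--+] → (0.4527, 0.4527, -0.710393)–(0.747827, 0.4527, -0.54)  len=0.3408
  (v1,v4,v2) [-+-] → (0.747827, 0.4527, -0.54)–(0.747827, 0.4527, -0.199214)  len=0.3408
  (v2,v4,v5) [-++] → (0.747827, 0.4527, -0.199214)–(0.747827, 0.4527, 0.54)  len=0.7392
  (v2,v5,v3) [-+-] → (0.747827, 0.4527, 0.54)–(0.4527, 0.4527, 0.710393)  len=0.3408
  (v4,v0,v6) [+-+] → (0.4527, 0.4527, -0.710393)–(0, 0.4527, -0.818631)  len=0.4655
  (v5,v7,v3) [++-] → (0, 0.4527, 0.818631)–(0.4527, 0.4527, 0.710393)  len=0.4655
  (v6,v0,v8) [+-+] → (0, 0.4527, -0.818631)–(-0.4527, 0.4527, -0.710393)  len=0.4655
  (v7,v9,v3) [++-] → (-0.4527, 0.4527, 0.710393)–(0, 0.4527, 0.818631)  len=0.4655
  (v8,v0,v10) [+--] → (-0.4527, 0.4527, -0.710393)–(-0.747827, 0.4527, -0.54)  len=0.3408
  (v8,v10,v9) [+-+] → (-0.747827, 0.4527, -0.54)–(-0.747827, 0.4527, 0.199214)  len=0.7392
  (v9,v10,v11) [+--] → (-0.747827, 0.4527, 0.199214)–(-0.747827, 0.4527, 0.54)  len=0.3408
  (v9,v11,v3) [+--] → (-0.747827, 0.4527, 0.54)–(-0.4527, 0.4527, 0.710393)  len=0.3408

Chained into 1 loop(s):
  loop 1: 12 segments, perimeter = 5.3850
Total perimeter = 5.385

loops=1 perimeter=5.385


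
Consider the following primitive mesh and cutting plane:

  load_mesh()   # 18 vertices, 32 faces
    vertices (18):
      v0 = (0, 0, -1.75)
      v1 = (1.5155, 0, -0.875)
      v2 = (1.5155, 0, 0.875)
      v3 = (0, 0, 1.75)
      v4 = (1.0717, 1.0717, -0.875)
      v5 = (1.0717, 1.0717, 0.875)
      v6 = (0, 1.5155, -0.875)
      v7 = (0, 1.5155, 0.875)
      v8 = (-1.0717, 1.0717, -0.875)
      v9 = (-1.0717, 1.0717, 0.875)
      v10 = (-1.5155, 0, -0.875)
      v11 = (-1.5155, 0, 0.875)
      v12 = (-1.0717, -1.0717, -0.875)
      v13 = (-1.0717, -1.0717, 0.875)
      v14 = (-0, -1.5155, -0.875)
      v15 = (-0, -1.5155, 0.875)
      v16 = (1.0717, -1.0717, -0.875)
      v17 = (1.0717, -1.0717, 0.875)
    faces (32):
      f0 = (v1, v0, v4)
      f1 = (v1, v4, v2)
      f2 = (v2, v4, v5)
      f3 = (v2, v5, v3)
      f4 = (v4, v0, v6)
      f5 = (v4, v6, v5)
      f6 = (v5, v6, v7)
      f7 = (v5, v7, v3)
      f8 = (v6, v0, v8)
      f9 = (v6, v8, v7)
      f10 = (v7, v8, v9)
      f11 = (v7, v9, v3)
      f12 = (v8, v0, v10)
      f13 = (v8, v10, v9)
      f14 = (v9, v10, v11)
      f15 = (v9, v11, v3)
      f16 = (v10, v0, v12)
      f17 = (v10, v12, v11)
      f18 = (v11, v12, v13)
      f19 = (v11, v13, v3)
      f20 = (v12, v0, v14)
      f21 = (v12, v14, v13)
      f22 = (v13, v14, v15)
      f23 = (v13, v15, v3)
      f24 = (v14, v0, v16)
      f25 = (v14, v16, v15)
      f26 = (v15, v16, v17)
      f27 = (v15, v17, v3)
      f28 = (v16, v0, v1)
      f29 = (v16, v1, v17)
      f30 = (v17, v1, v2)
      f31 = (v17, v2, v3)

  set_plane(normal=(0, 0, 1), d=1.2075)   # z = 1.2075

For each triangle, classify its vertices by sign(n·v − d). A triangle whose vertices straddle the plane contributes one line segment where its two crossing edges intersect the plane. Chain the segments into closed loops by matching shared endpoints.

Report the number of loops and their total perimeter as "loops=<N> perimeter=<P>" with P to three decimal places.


Straddling triangles (8 of 32):
  (v2,v5,v3) [--+] → (0.664454, 0.664454, 1.2075)–(0.93961, 0, 1.2075)  len=0.7192
  (v5,v7,v3) [--+] → (0, 0.93961, 1.2075)–(0.664454, 0.664454, 1.2075)  len=0.7192
  (v7,v9,v3) [--+] → (-0.664454, 0.664454, 1.2075)–(0, 0.93961, 1.2075)  len=0.7192
  (v9,v11,v3) [--+] → (-0.93961, 0, 1.2075)–(-0.664454, 0.664454, 1.2075)  len=0.7192
  (v11,v13,v3) [--+] → (-0.664454, -0.664454, 1.2075)–(-0.93961, 0, 1.2075)  len=0.7192
  (v13,v15,v3) [--+] → (0, -0.93961, 1.2075)–(-0.664454, -0.664454, 1.2075)  len=0.7192
  (v15,v17,v3) [--+] → (0.664454, -0.664454, 1.2075)–(0, -0.93961, 1.2075)  len=0.7192
  (v17,v2,v3) [--+] → (0.93961, 0, 1.2075)–(0.664454, -0.664454, 1.2075)  len=0.7192

Chained into 1 loop(s):
  loop 1: 8 segments, perimeter = 5.7534
Total perimeter = 5.753

loops=1 perimeter=5.753


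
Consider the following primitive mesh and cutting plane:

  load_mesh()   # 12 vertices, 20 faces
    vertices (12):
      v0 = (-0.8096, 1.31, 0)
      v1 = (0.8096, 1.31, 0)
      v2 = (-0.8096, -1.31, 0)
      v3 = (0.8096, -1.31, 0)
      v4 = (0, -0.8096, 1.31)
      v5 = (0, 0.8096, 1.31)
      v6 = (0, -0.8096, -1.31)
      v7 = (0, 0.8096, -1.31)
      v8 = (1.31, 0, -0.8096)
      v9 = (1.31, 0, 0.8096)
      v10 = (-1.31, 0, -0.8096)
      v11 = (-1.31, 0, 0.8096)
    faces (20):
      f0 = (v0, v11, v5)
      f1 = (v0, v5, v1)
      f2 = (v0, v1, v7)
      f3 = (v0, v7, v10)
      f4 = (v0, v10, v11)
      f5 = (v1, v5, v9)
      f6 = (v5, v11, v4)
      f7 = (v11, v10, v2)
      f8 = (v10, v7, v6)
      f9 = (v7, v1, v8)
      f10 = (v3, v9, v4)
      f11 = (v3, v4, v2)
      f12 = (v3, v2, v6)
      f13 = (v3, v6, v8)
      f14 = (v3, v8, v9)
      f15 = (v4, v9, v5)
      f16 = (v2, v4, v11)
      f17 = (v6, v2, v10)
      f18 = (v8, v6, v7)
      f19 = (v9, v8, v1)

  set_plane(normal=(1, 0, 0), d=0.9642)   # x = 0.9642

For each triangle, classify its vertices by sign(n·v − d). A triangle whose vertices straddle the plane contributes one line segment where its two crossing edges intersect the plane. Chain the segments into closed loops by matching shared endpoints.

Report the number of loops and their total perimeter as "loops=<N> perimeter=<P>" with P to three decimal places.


Straddling triangles (8 of 20):
  (v1,v5,v9) [--+] → (0.9642, 0.21371, 0.94169)–(0.9642, 0.905272, 0.250128)  len=0.9780
  (v7,v1,v8) [--+] → (0.9642, 0.905272, -0.250128)–(0.9642, 0.21371, -0.94169)  len=0.9780
  (v3,v9,v4) [-+-] → (0.9642, -0.905272, 0.250128)–(0.9642, -0.21371, 0.94169)  len=0.9780
  (v3,v6,v8) [--+] → (0.9642, -0.21371, -0.94169)–(0.9642, -0.905272, -0.250128)  len=0.9780
  (v3,v8,v9) [-++] → (0.9642, -0.905272, -0.250128)–(0.9642, -0.905272, 0.250128)  len=0.5003
  (v4,v9,v5) [-+-] → (0.9642, -0.21371, 0.94169)–(0.9642, 0.21371, 0.94169)  len=0.4274
  (v8,v6,v7) [+--] → (0.9642, -0.21371, -0.94169)–(0.9642, 0.21371, -0.94169)  len=0.4274
  (v9,v8,v1) [++-] → (0.9642, 0.905272, -0.250128)–(0.9642, 0.905272, 0.250128)  len=0.5003

Chained into 1 loop(s):
  loop 1: 8 segments, perimeter = 5.7674
Total perimeter = 5.767

loops=1 perimeter=5.767


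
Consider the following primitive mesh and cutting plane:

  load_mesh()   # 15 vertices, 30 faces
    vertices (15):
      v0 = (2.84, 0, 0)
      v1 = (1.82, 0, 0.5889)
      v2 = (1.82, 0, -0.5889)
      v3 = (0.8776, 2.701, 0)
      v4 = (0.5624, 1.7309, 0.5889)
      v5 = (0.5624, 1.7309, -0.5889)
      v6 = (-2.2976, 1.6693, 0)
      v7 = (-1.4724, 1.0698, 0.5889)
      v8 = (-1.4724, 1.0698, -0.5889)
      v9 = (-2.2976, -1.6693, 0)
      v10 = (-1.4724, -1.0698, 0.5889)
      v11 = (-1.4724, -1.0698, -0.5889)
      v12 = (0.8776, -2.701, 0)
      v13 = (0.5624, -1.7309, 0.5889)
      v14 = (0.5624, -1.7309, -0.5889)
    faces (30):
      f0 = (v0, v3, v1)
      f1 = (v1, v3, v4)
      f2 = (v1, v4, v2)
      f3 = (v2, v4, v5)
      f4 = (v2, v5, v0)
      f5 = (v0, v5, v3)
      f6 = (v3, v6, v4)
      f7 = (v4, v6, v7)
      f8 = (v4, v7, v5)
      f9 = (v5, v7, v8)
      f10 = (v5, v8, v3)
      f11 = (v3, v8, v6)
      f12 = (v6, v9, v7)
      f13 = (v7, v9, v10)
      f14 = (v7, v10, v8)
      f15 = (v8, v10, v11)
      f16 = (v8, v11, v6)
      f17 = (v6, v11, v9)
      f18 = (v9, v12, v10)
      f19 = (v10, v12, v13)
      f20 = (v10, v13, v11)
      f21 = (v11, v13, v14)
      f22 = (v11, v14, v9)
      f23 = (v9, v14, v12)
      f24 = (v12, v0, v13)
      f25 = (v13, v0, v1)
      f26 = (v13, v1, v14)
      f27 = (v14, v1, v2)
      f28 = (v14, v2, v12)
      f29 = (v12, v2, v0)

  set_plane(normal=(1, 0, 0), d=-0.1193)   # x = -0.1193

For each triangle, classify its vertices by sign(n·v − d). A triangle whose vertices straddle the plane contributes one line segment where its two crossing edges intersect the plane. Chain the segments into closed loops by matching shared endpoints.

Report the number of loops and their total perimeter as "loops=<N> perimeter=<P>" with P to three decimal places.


loops=2 perimeter=6.550

Straddling triangles (12 of 30):
  (v3,v6,v4) [+-+] → (-0.1193, 2.37708, 0)–(-0.1193, 1.71622, 0.448532)  len=0.7987
  (v4,v6,v7) [+--] → (-0.1193, 1.71622, 0.448532)–(-0.1193, 1.50942, 0.5889)  len=0.2499
  (v4,v7,v5) [+-+] → (-0.1193, 1.50942, 0.5889)–(-0.1193, 1.50942, -0.194313)  len=0.7832
  (v5,v7,v8) [+--] → (-0.1193, 1.50942, -0.194313)–(-0.1193, 1.50942, -0.5889)  len=0.3946
  (v5,v8,v3) [+-+] → (-0.1193, 1.50942, -0.5889)–(-0.1193, 2.00902, -0.249819)  len=0.6038
  (v3,v8,v6) [+--] → (-0.1193, 2.00902, -0.249819)–(-0.1193, 2.37708, 0)  len=0.4448
  (v9,v12,v10) [-+-] → (-0.1193, -2.37708, 0)–(-0.1193, -2.00902, 0.249819)  len=0.4448
  (v10,v12,v13) [-++] → (-0.1193, -2.00902, 0.249819)–(-0.1193, -1.50942, 0.5889)  len=0.6038
  (v10,v13,v11) [-+-] → (-0.1193, -1.50942, 0.5889)–(-0.1193, -1.50942, 0.194313)  len=0.3946
  (v11,v13,v14) [-++] → (-0.1193, -1.50942, 0.194313)–(-0.1193, -1.50942, -0.5889)  len=0.7832
  (v11,v14,v9) [-+-] → (-0.1193, -1.50942, -0.5889)–(-0.1193, -1.71622, -0.448532)  len=0.2499
  (v9,v14,v12) [-++] → (-0.1193, -1.71622, -0.448532)–(-0.1193, -2.37708, 0)  len=0.7987

Chained into 2 loop(s):
  loop 1: 6 segments, perimeter = 3.2751
  loop 2: 6 segments, perimeter = 3.2751
Total perimeter = 6.550


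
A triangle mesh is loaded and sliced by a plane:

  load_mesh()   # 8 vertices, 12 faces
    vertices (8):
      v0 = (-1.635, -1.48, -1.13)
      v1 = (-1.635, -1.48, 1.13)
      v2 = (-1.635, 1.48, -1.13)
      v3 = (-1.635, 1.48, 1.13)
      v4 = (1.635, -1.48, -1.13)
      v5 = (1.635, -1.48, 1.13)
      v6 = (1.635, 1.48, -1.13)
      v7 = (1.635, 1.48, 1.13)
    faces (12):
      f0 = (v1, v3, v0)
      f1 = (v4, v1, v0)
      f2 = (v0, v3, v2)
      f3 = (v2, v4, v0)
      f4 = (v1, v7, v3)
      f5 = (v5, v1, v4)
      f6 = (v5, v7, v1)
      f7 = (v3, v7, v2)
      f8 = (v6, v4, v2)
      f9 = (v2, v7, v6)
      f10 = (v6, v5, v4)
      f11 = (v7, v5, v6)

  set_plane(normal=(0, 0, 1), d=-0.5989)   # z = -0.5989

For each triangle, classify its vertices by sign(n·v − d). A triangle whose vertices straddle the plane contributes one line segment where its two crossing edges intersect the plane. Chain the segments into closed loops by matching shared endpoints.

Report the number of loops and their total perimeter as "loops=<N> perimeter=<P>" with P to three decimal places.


Straddling triangles (8 of 12):
  (v1,v3,v0) [++-] → (-1.635, -0.7844, -0.5989)–(-1.635, -1.48, -0.5989)  len=0.6956
  (v4,v1,v0) [-+-] → (0.86655, -1.48, -0.5989)–(-1.635, -1.48, -0.5989)  len=2.5015
  (v0,v3,v2) [-+-] → (-1.635, -0.7844, -0.5989)–(-1.635, 1.48, -0.5989)  len=2.2644
  (v5,v1,v4) [++-] → (0.86655, -1.48, -0.5989)–(1.635, -1.48, -0.5989)  len=0.7685
  (v3,v7,v2) [++-] → (-0.86655, 1.48, -0.5989)–(-1.635, 1.48, -0.5989)  len=0.7685
  (v2,v7,v6) [-+-] → (-0.86655, 1.48, -0.5989)–(1.635, 1.48, -0.5989)  len=2.5015
  (v6,v5,v4) [-+-] → (1.635, 0.7844, -0.5989)–(1.635, -1.48, -0.5989)  len=2.2644
  (v7,v5,v6) [++-] → (1.635, 0.7844, -0.5989)–(1.635, 1.48, -0.5989)  len=0.6956

Chained into 1 loop(s):
  loop 1: 8 segments, perimeter = 12.4600
Total perimeter = 12.460

loops=1 perimeter=12.460


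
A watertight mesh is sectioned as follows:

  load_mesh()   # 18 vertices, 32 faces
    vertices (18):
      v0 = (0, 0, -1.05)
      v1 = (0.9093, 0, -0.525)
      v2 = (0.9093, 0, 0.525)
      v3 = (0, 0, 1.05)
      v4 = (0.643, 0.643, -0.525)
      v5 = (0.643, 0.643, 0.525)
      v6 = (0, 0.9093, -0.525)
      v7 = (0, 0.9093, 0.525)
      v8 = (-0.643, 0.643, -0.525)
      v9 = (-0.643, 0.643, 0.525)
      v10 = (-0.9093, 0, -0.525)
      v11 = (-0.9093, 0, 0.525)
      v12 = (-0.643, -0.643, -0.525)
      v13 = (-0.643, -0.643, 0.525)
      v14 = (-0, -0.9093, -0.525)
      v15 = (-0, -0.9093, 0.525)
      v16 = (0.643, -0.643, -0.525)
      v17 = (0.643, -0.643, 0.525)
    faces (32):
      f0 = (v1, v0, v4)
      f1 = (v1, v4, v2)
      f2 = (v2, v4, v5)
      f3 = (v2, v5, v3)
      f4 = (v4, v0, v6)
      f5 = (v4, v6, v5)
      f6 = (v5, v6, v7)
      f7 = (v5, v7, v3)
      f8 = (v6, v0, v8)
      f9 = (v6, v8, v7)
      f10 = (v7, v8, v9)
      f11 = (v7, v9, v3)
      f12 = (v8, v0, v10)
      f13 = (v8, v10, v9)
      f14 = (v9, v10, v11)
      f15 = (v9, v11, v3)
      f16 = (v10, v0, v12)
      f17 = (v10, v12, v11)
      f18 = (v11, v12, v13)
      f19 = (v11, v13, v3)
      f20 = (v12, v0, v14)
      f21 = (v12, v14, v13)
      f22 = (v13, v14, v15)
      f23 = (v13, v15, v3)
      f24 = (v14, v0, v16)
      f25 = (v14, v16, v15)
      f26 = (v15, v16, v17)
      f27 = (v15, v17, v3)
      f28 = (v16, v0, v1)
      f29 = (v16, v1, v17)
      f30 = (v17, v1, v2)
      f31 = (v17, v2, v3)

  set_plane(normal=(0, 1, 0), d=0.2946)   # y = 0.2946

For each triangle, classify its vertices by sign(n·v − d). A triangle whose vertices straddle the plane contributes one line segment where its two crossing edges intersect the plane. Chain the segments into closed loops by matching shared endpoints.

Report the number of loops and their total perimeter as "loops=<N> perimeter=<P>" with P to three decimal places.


Straddling triangles (12 of 32):
  (v1,v0,v4) [--+] → (0.2946, 0.2946, -0.809463)–(0.787291, 0.2946, -0.525)  len=0.5689
  (v1,v4,v2) [-+-] → (0.787291, 0.2946, -0.525)–(0.787291, 0.2946, 0.0439269)  len=0.5689
  (v2,v4,v5) [-++] → (0.787291, 0.2946, 0.0439269)–(0.787291, 0.2946, 0.525)  len=0.4811
  (v2,v5,v3) [-+-] → (0.787291, 0.2946, 0.525)–(0.2946, 0.2946, 0.809463)  len=0.5689
  (v4,v0,v6) [+-+] → (0.2946, 0.2946, -0.809463)–(0, 0.2946, -0.879908)  len=0.3029
  (v5,v7,v3) [++-] → (0, 0.2946, 0.879908)–(0.2946, 0.2946, 0.809463)  len=0.3029
  (v6,v0,v8) [+-+] → (0, 0.2946, -0.879908)–(-0.2946, 0.2946, -0.809463)  len=0.3029
  (v7,v9,v3) [++-] → (-0.2946, 0.2946, 0.809463)–(0, 0.2946, 0.879908)  len=0.3029
  (v8,v0,v10) [+--] → (-0.2946, 0.2946, -0.809463)–(-0.787291, 0.2946, -0.525)  len=0.5689
  (v8,v10,v9) [+-+] → (-0.787291, 0.2946, -0.525)–(-0.787291, 0.2946, -0.0439269)  len=0.4811
  (v9,v10,v11) [+--] → (-0.787291, 0.2946, -0.0439269)–(-0.787291, 0.2946, 0.525)  len=0.5689
  (v9,v11,v3) [+--] → (-0.787291, 0.2946, 0.525)–(-0.2946, 0.2946, 0.809463)  len=0.5689

Chained into 1 loop(s):
  loop 1: 12 segments, perimeter = 5.5873
Total perimeter = 5.587

loops=1 perimeter=5.587


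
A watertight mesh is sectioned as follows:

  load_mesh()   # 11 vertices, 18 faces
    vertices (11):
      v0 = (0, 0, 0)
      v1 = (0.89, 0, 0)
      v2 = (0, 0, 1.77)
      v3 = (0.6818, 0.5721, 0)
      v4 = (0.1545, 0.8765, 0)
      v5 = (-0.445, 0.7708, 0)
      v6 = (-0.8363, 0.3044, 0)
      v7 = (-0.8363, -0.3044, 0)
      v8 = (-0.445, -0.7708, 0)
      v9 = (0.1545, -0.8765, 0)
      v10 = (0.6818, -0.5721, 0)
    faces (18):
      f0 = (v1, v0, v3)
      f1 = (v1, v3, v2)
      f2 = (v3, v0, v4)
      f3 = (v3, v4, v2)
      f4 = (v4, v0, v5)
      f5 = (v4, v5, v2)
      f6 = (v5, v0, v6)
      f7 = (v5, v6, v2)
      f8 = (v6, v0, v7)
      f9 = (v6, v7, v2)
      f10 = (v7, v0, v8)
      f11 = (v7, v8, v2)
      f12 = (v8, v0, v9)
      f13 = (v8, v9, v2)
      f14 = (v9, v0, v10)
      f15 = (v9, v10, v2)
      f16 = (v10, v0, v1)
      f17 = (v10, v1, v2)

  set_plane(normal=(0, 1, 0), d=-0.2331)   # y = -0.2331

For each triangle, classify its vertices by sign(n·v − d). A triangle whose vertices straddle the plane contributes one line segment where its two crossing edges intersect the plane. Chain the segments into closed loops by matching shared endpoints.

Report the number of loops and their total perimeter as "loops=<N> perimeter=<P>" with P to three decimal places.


Straddling triangles (10 of 18):
  (v6,v0,v7) [++-] → (-0.640412, -0.2331, 0)–(-0.8363, -0.2331, 0)  len=0.1959
  (v6,v7,v2) [+-+] → (-0.8363, -0.2331, 0)–(-0.640412, -0.2331, 0.414589)  len=0.4585
  (v7,v0,v8) [-+-] → (-0.640412, -0.2331, 0)–(-0.134574, -0.2331, 0)  len=0.5058
  (v7,v8,v2) [--+] → (-0.134574, -0.2331, 1.23473)–(-0.640412, -0.2331, 0.414589)  len=0.9636
  (v8,v0,v9) [-+-] → (-0.134574, -0.2331, 0)–(0.0410884, -0.2331, 0)  len=0.1757
  (v8,v9,v2) [--+] → (0.0410884, -0.2331, 1.29928)–(-0.134574, -0.2331, 1.23473)  len=0.1871
  (v9,v0,v10) [-+-] → (0.0410884, -0.2331, 0)–(0.277797, -0.2331, 0)  len=0.2367
  (v9,v10,v2) [--+] → (0.277797, -0.2331, 1.04882)–(0.0410884, -0.2331, 1.29928)  len=0.3446
  (v10,v0,v1) [-++] → (0.277797, -0.2331, 0)–(0.80517, -0.2331, 0)  len=0.5274
  (v10,v1,v2) [-++] → (0.80517, -0.2331, 0)–(0.277797, -0.2331, 1.04882)  len=1.1739

Chained into 1 loop(s):
  loop 1: 10 segments, perimeter = 4.7693
Total perimeter = 4.769

loops=1 perimeter=4.769


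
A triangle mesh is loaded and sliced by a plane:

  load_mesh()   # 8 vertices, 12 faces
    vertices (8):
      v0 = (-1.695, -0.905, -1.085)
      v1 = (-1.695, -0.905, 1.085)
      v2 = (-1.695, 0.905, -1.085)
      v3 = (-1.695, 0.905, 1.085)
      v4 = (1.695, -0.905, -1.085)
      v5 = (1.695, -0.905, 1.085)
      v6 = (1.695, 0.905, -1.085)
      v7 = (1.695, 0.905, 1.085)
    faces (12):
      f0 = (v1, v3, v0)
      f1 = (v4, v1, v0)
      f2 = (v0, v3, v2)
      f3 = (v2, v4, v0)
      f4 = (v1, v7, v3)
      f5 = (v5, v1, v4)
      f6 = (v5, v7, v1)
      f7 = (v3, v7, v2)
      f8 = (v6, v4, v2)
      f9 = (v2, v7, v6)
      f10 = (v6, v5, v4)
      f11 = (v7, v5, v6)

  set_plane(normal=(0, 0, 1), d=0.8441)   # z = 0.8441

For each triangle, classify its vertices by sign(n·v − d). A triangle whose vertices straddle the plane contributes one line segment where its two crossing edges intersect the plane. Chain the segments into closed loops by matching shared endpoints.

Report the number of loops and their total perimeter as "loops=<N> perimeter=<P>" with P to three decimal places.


loops=1 perimeter=10.400

Straddling triangles (8 of 12):
  (v1,v3,v0) [++-] → (-1.695, 0.704065, 0.8441)–(-1.695, -0.905, 0.8441)  len=1.6091
  (v4,v1,v0) [-+-] → (-1.31866, -0.905, 0.8441)–(-1.695, -0.905, 0.8441)  len=0.3763
  (v0,v3,v2) [-+-] → (-1.695, 0.704065, 0.8441)–(-1.695, 0.905, 0.8441)  len=0.2009
  (v5,v1,v4) [++-] → (-1.31866, -0.905, 0.8441)–(1.695, -0.905, 0.8441)  len=3.0137
  (v3,v7,v2) [++-] → (1.31866, 0.905, 0.8441)–(-1.695, 0.905, 0.8441)  len=3.0137
  (v2,v7,v6) [-+-] → (1.31866, 0.905, 0.8441)–(1.695, 0.905, 0.8441)  len=0.3763
  (v6,v5,v4) [-+-] → (1.695, -0.704065, 0.8441)–(1.695, -0.905, 0.8441)  len=0.2009
  (v7,v5,v6) [++-] → (1.695, -0.704065, 0.8441)–(1.695, 0.905, 0.8441)  len=1.6091

Chained into 1 loop(s):
  loop 1: 8 segments, perimeter = 10.4000
Total perimeter = 10.400


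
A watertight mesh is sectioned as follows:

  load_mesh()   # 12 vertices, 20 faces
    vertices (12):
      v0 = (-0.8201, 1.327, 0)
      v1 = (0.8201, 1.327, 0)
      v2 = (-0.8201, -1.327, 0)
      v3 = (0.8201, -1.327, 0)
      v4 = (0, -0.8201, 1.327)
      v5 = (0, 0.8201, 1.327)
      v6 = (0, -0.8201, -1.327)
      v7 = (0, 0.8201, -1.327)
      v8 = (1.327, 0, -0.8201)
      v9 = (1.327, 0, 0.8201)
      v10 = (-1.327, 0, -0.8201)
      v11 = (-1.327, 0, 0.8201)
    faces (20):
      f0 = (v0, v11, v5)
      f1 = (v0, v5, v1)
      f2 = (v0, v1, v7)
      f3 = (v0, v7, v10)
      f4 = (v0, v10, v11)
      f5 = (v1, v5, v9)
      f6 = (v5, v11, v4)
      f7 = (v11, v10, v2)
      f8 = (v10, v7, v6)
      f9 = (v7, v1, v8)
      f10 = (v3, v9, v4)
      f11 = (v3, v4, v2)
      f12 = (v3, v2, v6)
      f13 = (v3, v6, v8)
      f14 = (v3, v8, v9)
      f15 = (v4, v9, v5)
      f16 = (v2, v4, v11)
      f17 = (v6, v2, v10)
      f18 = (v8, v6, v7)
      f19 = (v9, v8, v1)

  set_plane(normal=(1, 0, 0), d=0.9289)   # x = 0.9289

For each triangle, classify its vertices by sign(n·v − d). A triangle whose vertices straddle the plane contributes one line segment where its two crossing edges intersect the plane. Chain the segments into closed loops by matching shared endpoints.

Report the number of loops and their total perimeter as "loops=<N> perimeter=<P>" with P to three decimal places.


Straddling triangles (8 of 20):
  (v1,v5,v9) [--+] → (0.9289, 0.24603, 0.97217)–(0.9289, 1.04218, 0.176025)  len=1.1259
  (v7,v1,v8) [--+] → (0.9289, 1.04218, -0.176025)–(0.9289, 0.24603, -0.97217)  len=1.1259
  (v3,v9,v4) [-+-] → (0.9289, -1.04218, 0.176025)–(0.9289, -0.24603, 0.97217)  len=1.1259
  (v3,v6,v8) [--+] → (0.9289, -0.24603, -0.97217)–(0.9289, -1.04218, -0.176025)  len=1.1259
  (v3,v8,v9) [-++] → (0.9289, -1.04218, -0.176025)–(0.9289, -1.04218, 0.176025)  len=0.3520
  (v4,v9,v5) [-+-] → (0.9289, -0.24603, 0.97217)–(0.9289, 0.24603, 0.97217)  len=0.4921
  (v8,v6,v7) [+--] → (0.9289, -0.24603, -0.97217)–(0.9289, 0.24603, -0.97217)  len=0.4921
  (v9,v8,v1) [++-] → (0.9289, 1.04218, -0.176025)–(0.9289, 1.04218, 0.176025)  len=0.3520

Chained into 1 loop(s):
  loop 1: 8 segments, perimeter = 6.1919
Total perimeter = 6.192

loops=1 perimeter=6.192


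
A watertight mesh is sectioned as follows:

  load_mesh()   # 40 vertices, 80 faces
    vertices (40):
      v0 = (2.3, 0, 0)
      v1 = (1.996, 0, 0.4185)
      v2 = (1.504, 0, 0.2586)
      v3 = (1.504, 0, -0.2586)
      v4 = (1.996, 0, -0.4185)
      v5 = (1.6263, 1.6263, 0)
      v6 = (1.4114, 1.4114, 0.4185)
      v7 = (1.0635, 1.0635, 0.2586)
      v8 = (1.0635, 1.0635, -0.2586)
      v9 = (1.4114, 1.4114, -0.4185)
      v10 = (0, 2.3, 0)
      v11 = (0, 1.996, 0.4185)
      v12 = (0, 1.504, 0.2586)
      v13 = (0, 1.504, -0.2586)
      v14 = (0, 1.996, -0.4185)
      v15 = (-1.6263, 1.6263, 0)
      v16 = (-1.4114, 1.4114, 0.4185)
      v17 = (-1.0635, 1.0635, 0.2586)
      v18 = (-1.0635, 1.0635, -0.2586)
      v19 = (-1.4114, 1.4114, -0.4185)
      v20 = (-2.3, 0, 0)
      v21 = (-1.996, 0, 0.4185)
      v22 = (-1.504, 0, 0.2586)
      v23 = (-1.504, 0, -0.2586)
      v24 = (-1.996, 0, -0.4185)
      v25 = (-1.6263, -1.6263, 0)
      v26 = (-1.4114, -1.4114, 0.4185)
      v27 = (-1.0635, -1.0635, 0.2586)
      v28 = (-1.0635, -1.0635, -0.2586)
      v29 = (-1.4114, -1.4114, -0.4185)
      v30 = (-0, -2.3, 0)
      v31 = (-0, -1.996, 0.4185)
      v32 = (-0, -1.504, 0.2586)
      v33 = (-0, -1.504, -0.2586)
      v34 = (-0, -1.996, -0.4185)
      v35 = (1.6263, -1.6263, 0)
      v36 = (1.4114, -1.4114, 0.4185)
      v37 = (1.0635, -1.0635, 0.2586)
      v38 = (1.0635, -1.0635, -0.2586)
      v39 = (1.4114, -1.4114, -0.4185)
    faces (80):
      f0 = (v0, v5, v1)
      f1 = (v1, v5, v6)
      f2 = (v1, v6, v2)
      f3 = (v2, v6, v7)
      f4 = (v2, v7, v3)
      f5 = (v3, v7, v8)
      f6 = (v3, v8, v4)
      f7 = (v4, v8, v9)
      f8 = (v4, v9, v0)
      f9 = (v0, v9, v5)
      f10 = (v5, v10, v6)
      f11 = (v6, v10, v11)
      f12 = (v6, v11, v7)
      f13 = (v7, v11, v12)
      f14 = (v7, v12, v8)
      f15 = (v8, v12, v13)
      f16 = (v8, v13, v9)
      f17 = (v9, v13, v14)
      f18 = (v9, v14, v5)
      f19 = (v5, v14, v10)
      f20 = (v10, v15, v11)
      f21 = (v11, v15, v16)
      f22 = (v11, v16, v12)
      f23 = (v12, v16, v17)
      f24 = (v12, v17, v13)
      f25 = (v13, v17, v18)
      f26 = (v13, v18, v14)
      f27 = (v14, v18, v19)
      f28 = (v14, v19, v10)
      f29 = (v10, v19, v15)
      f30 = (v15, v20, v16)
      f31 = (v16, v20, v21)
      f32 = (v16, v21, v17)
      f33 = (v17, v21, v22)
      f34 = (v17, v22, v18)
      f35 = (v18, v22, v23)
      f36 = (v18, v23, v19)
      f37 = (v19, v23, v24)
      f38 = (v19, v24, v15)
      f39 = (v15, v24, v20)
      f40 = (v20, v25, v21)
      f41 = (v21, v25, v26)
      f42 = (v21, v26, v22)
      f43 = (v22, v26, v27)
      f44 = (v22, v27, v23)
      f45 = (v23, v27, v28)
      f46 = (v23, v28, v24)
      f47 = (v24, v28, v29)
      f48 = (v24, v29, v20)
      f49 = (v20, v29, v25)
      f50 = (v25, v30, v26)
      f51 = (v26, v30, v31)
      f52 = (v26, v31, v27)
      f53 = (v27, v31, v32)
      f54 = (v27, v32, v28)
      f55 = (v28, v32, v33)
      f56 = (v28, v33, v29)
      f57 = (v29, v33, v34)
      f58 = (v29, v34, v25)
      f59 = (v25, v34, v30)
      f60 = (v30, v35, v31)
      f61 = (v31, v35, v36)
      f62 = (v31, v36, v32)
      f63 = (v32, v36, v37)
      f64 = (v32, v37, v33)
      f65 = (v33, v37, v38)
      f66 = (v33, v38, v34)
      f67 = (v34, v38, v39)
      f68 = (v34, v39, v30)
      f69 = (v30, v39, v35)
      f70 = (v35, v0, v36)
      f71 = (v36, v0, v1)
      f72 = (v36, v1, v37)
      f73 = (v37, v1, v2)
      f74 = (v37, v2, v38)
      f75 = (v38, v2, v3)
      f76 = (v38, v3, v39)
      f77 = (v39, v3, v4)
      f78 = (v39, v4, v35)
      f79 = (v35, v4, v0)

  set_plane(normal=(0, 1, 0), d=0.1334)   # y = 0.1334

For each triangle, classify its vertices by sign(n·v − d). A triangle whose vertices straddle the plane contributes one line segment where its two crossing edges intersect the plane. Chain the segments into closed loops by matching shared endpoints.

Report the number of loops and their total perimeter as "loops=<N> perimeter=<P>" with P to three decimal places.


Straddling triangles (20 of 80):
  (v0,v5,v1) [-+-] → (2.24474, 0.1334, 0)–(1.96567, 0.1334, 0.384172)  len=0.4748
  (v1,v5,v6) [-++] → (1.96567, 0.1334, 0.384172)–(1.94075, 0.1334, 0.4185)  len=0.0424
  (v1,v6,v2) [-+-] → (1.94075, 0.1334, 0.4185)–(1.49525, 0.1334, 0.273713)  len=0.4684
  (v2,v6,v7) [-++] → (1.49525, 0.1334, 0.273713)–(1.44875, 0.1334, 0.2586)  len=0.0489
  (v2,v7,v3) [-+-] → (1.44875, 0.1334, 0.2586)–(1.44875, 0.1334, -0.193725)  len=0.4523
  (v3,v7,v8) [-++] → (1.44875, 0.1334, -0.193725)–(1.44875, 0.1334, -0.2586)  len=0.0649
  (v3,v8,v4) [-+-] → (1.44875, 0.1334, -0.2586)–(1.87903, 0.1334, -0.398443)  len=0.4524
  (v4,v8,v9) [-++] → (1.87903, 0.1334, -0.398443)–(1.94075, 0.1334, -0.4185)  len=0.0649
  (v4,v9,v0) [-+-] → (1.94075, 0.1334, -0.4185)–(2.21601, 0.1334, -0.039555)  len=0.4684
  (v0,v9,v5) [-++] → (2.21601, 0.1334, -0.039555)–(2.24474, 0.1334, 0)  len=0.0489
  (v15,v20,v16) [+-+] → (-2.24474, 0.1334, 0)–(-2.21601, 0.1334, 0.039555)  len=0.0489
  (v16,v20,v21) [+--] → (-2.21601, 0.1334, 0.039555)–(-1.94075, 0.1334, 0.4185)  len=0.4684
  (v16,v21,v17) [+-+] → (-1.94075, 0.1334, 0.4185)–(-1.87903, 0.1334, 0.398443)  len=0.0649
  (v17,v21,v22) [+--] → (-1.87903, 0.1334, 0.398443)–(-1.44875, 0.1334, 0.2586)  len=0.4524
  (v17,v22,v18) [+-+] → (-1.44875, 0.1334, 0.2586)–(-1.44875, 0.1334, 0.193725)  len=0.0649
  (v18,v22,v23) [+--] → (-1.44875, 0.1334, 0.193725)–(-1.44875, 0.1334, -0.2586)  len=0.4523
  (v18,v23,v19) [+-+] → (-1.44875, 0.1334, -0.2586)–(-1.49525, 0.1334, -0.273713)  len=0.0489
  (v19,v23,v24) [+--] → (-1.49525, 0.1334, -0.273713)–(-1.94075, 0.1334, -0.4185)  len=0.4684
  (v19,v24,v15) [+-+] → (-1.94075, 0.1334, -0.4185)–(-1.96567, 0.1334, -0.384172)  len=0.0424
  (v15,v24,v20) [+--] → (-1.96567, 0.1334, -0.384172)–(-2.24474, 0.1334, 0)  len=0.4748

Chained into 2 loop(s):
  loop 1: 10 segments, perimeter = 2.5864
  loop 2: 10 segments, perimeter = 2.5864
Total perimeter = 5.173

loops=2 perimeter=5.173


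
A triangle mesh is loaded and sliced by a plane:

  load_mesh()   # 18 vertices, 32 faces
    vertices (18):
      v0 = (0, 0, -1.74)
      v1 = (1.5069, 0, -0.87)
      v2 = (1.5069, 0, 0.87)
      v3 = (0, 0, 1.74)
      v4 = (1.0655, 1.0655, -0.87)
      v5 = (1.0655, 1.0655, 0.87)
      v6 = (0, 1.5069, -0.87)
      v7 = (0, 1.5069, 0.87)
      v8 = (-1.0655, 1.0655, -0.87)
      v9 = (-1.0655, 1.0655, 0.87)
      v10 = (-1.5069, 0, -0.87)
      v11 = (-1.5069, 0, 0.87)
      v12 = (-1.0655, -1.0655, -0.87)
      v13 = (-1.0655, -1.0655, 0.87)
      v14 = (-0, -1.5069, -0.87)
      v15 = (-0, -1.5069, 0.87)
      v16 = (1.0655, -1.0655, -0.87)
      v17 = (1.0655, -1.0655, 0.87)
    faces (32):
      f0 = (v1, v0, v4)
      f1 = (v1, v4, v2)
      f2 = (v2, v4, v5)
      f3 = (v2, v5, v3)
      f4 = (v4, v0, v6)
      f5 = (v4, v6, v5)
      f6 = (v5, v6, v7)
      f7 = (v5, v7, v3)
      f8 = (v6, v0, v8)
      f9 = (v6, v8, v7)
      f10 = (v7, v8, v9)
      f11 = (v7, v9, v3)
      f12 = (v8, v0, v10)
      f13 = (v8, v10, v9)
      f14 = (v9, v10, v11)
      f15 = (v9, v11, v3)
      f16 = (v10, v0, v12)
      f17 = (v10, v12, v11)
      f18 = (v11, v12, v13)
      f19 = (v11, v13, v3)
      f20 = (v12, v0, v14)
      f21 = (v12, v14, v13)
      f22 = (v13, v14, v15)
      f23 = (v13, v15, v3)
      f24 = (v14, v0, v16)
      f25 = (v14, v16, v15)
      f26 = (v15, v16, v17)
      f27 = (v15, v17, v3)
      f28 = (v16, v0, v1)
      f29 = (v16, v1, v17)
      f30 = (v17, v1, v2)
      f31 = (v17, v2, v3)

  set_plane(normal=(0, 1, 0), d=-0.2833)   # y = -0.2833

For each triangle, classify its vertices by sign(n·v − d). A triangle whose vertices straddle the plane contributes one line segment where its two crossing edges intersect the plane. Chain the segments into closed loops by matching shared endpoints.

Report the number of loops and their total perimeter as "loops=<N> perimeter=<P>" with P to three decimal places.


loops=1 perimeter=9.755

Straddling triangles (12 of 32):
  (v10,v0,v12) [++-] → (-0.2833, -0.2833, -1.50868)–(-1.38954, -0.2833, -0.87)  len=1.2774
  (v10,v12,v11) [+-+] → (-1.38954, -0.2833, -0.87)–(-1.38954, -0.2833, 0.407361)  len=1.2774
  (v11,v12,v13) [+--] → (-1.38954, -0.2833, 0.407361)–(-1.38954, -0.2833, 0.87)  len=0.4626
  (v11,v13,v3) [+-+] → (-1.38954, -0.2833, 0.87)–(-0.2833, -0.2833, 1.50868)  len=1.2774
  (v12,v0,v14) [-+-] → (-0.2833, -0.2833, -1.50868)–(0, -0.2833, -1.57644)  len=0.2913
  (v13,v15,v3) [--+] → (0, -0.2833, 1.57644)–(-0.2833, -0.2833, 1.50868)  len=0.2913
  (v14,v0,v16) [-+-] → (0, -0.2833, -1.57644)–(0.2833, -0.2833, -1.50868)  len=0.2913
  (v15,v17,v3) [--+] → (0.2833, -0.2833, 1.50868)–(0, -0.2833, 1.57644)  len=0.2913
  (v16,v0,v1) [-++] → (0.2833, -0.2833, -1.50868)–(1.38954, -0.2833, -0.87)  len=1.2774
  (v16,v1,v17) [-+-] → (1.38954, -0.2833, -0.87)–(1.38954, -0.2833, -0.407361)  len=0.4626
  (v17,v1,v2) [-++] → (1.38954, -0.2833, -0.407361)–(1.38954, -0.2833, 0.87)  len=1.2774
  (v17,v2,v3) [-++] → (1.38954, -0.2833, 0.87)–(0.2833, -0.2833, 1.50868)  len=1.2774

Chained into 1 loop(s):
  loop 1: 12 segments, perimeter = 9.7546
Total perimeter = 9.755


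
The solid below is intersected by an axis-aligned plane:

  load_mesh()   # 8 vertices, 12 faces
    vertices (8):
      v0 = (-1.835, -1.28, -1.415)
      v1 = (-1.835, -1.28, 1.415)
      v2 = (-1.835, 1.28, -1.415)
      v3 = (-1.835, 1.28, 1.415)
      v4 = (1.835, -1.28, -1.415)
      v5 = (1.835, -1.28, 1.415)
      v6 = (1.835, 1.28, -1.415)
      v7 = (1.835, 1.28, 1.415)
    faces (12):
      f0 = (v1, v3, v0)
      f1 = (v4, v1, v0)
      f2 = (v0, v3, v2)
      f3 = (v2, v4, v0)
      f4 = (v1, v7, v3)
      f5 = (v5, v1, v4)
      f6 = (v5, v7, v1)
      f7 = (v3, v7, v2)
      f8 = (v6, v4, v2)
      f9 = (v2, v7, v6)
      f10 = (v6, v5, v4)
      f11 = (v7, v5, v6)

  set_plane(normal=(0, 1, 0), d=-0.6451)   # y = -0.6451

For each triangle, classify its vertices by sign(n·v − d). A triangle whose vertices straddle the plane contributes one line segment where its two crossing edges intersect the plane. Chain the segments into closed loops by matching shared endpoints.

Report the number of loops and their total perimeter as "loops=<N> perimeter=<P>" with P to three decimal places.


loops=1 perimeter=13.000

Straddling triangles (8 of 12):
  (v1,v3,v0) [-+-] → (-1.835, -0.6451, 1.415)–(-1.835, -0.6451, -0.713138)  len=2.1281
  (v0,v3,v2) [-++] → (-1.835, -0.6451, -0.713138)–(-1.835, -0.6451, -1.415)  len=0.7019
  (v2,v4,v0) [+--] → (0.924811, -0.6451, -1.415)–(-1.835, -0.6451, -1.415)  len=2.7598
  (v1,v7,v3) [-++] → (-0.924811, -0.6451, 1.415)–(-1.835, -0.6451, 1.415)  len=0.9102
  (v5,v7,v1) [-+-] → (1.835, -0.6451, 1.415)–(-0.924811, -0.6451, 1.415)  len=2.7598
  (v6,v4,v2) [+-+] → (1.835, -0.6451, -1.415)–(0.924811, -0.6451, -1.415)  len=0.9102
  (v6,v5,v4) [+--] → (1.835, -0.6451, 0.713138)–(1.835, -0.6451, -1.415)  len=2.1281
  (v7,v5,v6) [+-+] → (1.835, -0.6451, 1.415)–(1.835, -0.6451, 0.713138)  len=0.7019

Chained into 1 loop(s):
  loop 1: 8 segments, perimeter = 13.0000
Total perimeter = 13.000


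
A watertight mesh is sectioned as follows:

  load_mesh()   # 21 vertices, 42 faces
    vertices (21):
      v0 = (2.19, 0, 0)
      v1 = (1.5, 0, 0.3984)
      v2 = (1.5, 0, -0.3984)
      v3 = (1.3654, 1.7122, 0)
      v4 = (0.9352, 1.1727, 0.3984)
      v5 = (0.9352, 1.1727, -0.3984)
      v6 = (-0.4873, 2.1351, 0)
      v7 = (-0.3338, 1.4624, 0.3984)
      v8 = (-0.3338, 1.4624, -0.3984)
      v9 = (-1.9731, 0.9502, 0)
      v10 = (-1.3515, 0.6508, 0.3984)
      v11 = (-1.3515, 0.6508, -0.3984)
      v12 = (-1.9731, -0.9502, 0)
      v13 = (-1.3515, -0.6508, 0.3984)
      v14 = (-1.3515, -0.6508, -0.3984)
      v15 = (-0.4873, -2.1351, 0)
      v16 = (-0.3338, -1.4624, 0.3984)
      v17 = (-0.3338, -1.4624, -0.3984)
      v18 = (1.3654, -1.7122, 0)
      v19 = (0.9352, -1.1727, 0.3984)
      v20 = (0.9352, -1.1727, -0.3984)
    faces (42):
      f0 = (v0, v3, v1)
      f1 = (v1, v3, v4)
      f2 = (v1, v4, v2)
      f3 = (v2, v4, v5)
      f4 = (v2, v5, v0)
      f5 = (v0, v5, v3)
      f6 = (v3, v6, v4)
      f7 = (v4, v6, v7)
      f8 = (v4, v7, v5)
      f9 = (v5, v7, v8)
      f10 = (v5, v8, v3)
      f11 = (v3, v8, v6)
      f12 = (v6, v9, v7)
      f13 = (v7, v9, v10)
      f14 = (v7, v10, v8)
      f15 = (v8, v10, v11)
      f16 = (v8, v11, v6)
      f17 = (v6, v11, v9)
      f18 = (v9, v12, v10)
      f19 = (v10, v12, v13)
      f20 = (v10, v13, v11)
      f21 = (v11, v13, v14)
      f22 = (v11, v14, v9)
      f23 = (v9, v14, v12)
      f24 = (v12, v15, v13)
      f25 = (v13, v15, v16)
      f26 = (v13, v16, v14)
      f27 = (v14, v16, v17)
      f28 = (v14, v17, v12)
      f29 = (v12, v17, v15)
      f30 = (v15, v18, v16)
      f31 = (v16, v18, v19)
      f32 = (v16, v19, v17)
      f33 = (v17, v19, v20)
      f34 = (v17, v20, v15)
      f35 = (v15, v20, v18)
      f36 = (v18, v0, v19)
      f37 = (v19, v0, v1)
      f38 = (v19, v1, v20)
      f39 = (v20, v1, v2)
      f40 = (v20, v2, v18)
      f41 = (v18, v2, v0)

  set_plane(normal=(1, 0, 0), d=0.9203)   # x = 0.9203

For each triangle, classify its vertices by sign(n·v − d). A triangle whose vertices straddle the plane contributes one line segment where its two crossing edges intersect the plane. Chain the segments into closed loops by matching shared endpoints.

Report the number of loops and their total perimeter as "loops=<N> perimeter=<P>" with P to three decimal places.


Straddling triangles (12 of 42):
  (v3,v6,v4) [+-+] → (0.9203, 1.8138, 0)–(0.9203, 1.18278, 0.394227)  len=0.7440
  (v4,v6,v7) [+--] → (0.9203, 1.18278, 0.394227)–(0.9203, 1.1761, 0.3984)  len=0.0079
  (v4,v7,v5) [+-+] → (0.9203, 1.1761, 0.3984)–(0.9203, 1.1761, -0.389044)  len=0.7874
  (v5,v7,v8) [+--] → (0.9203, 1.1761, -0.389044)–(0.9203, 1.1761, -0.3984)  len=0.0094
  (v5,v8,v3) [+-+] → (0.9203, 1.1761, -0.3984)–(0.9203, 1.64677, -0.10436)  len=0.5550
  (v3,v8,v6) [+--] → (0.9203, 1.64677, -0.10436)–(0.9203, 1.8138, 0)  len=0.1970
  (v15,v18,v16) [-+-] → (0.9203, -1.8138, 0)–(0.9203, -1.64677, 0.10436)  len=0.1970
  (v16,v18,v19) [-++] → (0.9203, -1.64677, 0.10436)–(0.9203, -1.1761, 0.3984)  len=0.5550
  (v16,v19,v17) [-+-] → (0.9203, -1.1761, 0.3984)–(0.9203, -1.1761, 0.389044)  len=0.0094
  (v17,v19,v20) [-++] → (0.9203, -1.1761, 0.389044)–(0.9203, -1.1761, -0.3984)  len=0.7874
  (v17,v20,v15) [-+-] → (0.9203, -1.1761, -0.3984)–(0.9203, -1.18278, -0.394227)  len=0.0079
  (v15,v20,v18) [-++] → (0.9203, -1.18278, -0.394227)–(0.9203, -1.8138, 0)  len=0.7440

Chained into 2 loop(s):
  loop 1: 6 segments, perimeter = 2.3006
  loop 2: 6 segments, perimeter = 2.3006
Total perimeter = 4.601

loops=2 perimeter=4.601


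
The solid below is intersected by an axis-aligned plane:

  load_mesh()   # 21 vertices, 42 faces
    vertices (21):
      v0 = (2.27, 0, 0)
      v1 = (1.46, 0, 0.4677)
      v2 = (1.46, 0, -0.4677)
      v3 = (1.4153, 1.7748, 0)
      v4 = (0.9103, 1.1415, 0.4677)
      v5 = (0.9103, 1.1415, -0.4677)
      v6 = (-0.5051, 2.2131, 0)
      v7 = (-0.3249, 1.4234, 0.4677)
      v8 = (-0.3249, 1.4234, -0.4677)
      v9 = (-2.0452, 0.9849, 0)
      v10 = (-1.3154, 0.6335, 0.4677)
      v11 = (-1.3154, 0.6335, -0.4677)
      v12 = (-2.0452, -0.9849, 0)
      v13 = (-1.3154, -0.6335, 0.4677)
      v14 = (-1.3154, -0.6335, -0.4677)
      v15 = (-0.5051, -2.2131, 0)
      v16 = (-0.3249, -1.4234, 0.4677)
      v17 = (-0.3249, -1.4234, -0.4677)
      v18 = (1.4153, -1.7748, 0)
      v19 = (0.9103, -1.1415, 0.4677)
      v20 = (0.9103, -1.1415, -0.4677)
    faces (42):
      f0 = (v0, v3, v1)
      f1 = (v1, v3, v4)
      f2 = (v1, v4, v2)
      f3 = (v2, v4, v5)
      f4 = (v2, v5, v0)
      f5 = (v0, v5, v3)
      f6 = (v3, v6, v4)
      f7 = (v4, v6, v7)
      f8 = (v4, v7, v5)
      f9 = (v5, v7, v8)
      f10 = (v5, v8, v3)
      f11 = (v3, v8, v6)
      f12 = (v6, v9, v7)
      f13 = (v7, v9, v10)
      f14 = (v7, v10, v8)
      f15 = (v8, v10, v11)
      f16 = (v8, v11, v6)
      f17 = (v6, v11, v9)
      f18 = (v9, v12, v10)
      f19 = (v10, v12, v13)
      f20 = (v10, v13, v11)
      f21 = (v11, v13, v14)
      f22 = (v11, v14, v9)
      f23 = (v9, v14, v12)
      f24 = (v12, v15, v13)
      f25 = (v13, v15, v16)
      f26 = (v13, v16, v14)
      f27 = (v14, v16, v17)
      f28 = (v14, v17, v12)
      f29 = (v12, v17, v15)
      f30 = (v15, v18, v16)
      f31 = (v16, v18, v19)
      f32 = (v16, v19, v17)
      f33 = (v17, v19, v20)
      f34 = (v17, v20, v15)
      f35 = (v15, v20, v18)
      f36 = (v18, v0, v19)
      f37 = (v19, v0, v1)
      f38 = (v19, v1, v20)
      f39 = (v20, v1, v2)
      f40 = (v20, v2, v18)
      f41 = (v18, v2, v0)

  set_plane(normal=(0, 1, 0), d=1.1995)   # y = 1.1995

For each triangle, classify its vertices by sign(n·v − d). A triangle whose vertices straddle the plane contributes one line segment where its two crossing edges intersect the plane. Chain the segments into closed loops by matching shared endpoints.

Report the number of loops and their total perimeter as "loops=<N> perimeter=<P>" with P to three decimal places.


loops=2 perimeter=6.698

Straddling triangles (14 of 42):
  (v0,v3,v1) [-+-] → (1.69235, 1.1995, 0)–(1.42979, 1.1995, 0.151605)  len=0.3032
  (v1,v3,v4) [-+-] → (1.42979, 1.1995, 0.151605)–(0.95655, 1.1995, 0.424866)  len=0.5465
  (v0,v5,v3) [--+] → (0.95655, 1.1995, -0.424866)–(1.69235, 1.1995, 0)  len=0.8497
  (v3,v6,v4) [++-] → (0.833692, 1.1995, 0.442386)–(0.95655, 1.1995, 0.424866)  len=0.1241
  (v4,v6,v7) [-++] → (0.833692, 1.1995, 0.442386)–(0.656162, 1.1995, 0.4677)  len=0.1793
  (v4,v7,v5) [-+-] → (0.656162, 1.1995, 0.4677)–(0.656162, 1.1995, -0.275245)  len=0.7429
  (v5,v7,v8) [-++] → (0.656162, 1.1995, -0.275245)–(0.656162, 1.1995, -0.4677)  len=0.1925
  (v5,v8,v3) [-++] → (0.656162, 1.1995, -0.4677)–(0.95655, 1.1995, -0.424866)  len=0.3034
  (v6,v9,v7) [+-+] → (-1.7761, 1.1995, 0)–(-1.20329, 1.1995, 0.22889)  len=0.6168
  (v7,v9,v10) [+--] → (-1.20329, 1.1995, 0.22889)–(-0.605661, 1.1995, 0.4677)  len=0.6436
  (v7,v10,v8) [+-+] → (-0.605661, 1.1995, 0.4677)–(-0.605661, 1.1995, -0.202558)  len=0.6703
  (v8,v10,v11) [+--] → (-0.605661, 1.1995, -0.202558)–(-0.605661, 1.1995, -0.4677)  len=0.2651
  (v8,v11,v6) [+-+] → (-0.605661, 1.1995, -0.4677)–(-1.02505, 1.1995, -0.300114)  len=0.4516
  (v6,v11,v9) [+--] → (-1.02505, 1.1995, -0.300114)–(-1.7761, 1.1995, 0)  len=0.8088

Chained into 2 loop(s):
  loop 1: 8 segments, perimeter = 3.2416
  loop 2: 6 segments, perimeter = 3.4563
Total perimeter = 6.698
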